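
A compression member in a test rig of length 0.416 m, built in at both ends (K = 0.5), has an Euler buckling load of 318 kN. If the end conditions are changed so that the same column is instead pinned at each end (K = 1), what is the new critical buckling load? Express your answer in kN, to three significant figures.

P_cr ∝ 1/K², so P_cr,new = P_cr,old × (K_old/K_new)² = 318 × (0.5/1)²
= 318 × 0.2500 = 79.5 kN

P_cr ≈ 79.5 kN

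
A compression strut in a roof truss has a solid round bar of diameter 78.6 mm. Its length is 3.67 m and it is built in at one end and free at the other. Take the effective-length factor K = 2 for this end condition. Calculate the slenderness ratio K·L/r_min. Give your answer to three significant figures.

For a solid circle r = d/4 = 78.6/4 = 19.65 mm
L_e = K·L = 2 × 3.67 m = 7.340 m = 7340.0 mm
λ = L_e / r_min = 7340.0 / 19.65 = 374

λ ≈ 374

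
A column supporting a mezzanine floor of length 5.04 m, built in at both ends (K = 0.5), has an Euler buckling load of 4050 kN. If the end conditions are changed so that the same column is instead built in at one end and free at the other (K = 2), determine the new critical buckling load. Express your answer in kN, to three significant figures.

P_cr ∝ 1/K², so P_cr,new = P_cr,old × (K_old/K_new)² = 4050 × (0.5/2)²
= 4050 × 0.06250 = 253 kN

P_cr ≈ 253 kN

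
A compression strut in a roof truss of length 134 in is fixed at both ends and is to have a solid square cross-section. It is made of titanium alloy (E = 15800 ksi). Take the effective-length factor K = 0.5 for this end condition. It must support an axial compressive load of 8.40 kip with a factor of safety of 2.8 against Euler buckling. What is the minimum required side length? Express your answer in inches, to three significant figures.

a ≈ 1.69 in

Required P_cr = n·P = 2.8 × 8.40 = 23.52 kip
L_e = K·L = 0.5 × 134 = 67.00 in
Required I = P_cr·L_e²/(π²E) = 2.352×10^4 × 67.00² / (π² × 1.58×10^7) = 0.6771 in⁴
Solid square: I = a⁴/12  ⇒  a = (12I)^(1/4) = (12×0.6771)^(1/4) = 1.69 in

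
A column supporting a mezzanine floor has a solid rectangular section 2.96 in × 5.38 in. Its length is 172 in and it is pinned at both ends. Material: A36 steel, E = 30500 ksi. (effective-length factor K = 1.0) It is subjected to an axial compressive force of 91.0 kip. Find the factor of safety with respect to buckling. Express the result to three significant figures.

n ≈ 1.30

Buckling occurs about the weak axis: I_min = h·b³/12 with b = 2.96 in (the shorter side).
I_min = 5.38×2.96³/12 = 11.63 in⁴
Effective length L_e = K·L = 1 × 172 = 172.0 in
P_cr = π²EI / L_e² = π² × 30500×10³ × 11.63 / 172.0² = 1.183×10^5 lb
Factor of safety n = P_cr / P = 118.31 / 91.0 = 1.30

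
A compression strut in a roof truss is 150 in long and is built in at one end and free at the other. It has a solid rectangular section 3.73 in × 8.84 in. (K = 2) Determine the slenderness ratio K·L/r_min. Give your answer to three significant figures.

For a rectangle r_min = b/√12 = 3.73/√12 = 1.077 in
L_e = K·L = 2 × 150 = 300.0 in
λ = L_e / r_min = 300.00 / 1.077 = 279

λ ≈ 279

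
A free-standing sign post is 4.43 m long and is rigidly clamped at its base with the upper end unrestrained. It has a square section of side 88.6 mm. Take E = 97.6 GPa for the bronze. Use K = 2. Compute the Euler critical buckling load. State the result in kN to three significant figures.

P_cr ≈ 63.0 kN

I = a⁴/12 = 88.6⁴/12 = 5.135×10^6 mm⁴
I = 5.135×10^6 mm⁴ = 5.135×10^-6 m⁴
Effective length L_e = K·L = 2 × 4.43 = 8.860 m
P_cr = π²EI / L_e² = π² × 97.6×10⁹ × 5.135×10^-6 / 8.860² = 6.301×10^4 N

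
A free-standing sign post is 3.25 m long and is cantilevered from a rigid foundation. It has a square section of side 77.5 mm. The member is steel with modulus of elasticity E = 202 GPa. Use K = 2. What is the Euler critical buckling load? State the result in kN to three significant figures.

I = a⁴/12 = 77.5⁴/12 = 3.006×10^6 mm⁴
I = 3.006×10^6 mm⁴ = 3.006×10^-6 m⁴
Effective length L_e = K·L = 2 × 3.25 = 6.500 m
P_cr = π²EI / L_e² = π² × 202×10⁹ × 3.006×10^-6 / 6.500² = 1.419×10^5 N

P_cr ≈ 142 kN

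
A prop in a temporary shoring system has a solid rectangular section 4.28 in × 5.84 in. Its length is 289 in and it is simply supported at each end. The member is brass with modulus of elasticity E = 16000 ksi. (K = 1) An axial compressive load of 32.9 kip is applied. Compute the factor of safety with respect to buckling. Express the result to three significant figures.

Buckling occurs about the weak axis: I_min = h·b³/12 with b = 4.28 in (the shorter side).
I_min = 5.84×4.28³/12 = 38.16 in⁴
Effective length L_e = K·L = 1 × 289 = 289.0 in
P_cr = π²EI / L_e² = π² × 16000×10³ × 38.16 / 289.0² = 7.214×10^4 lb
Factor of safety n = P_cr / P = 72.142 / 32.9 = 2.19

n ≈ 2.19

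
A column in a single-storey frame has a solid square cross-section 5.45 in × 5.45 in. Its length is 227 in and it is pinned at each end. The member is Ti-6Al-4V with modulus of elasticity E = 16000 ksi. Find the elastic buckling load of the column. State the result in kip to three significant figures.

P_cr ≈ 225 kip

I = a⁴/12 = 5.45⁴/12 = 73.52 in⁴
Effective length L_e = K·L = 1 × 227 = 227.0 in
P_cr = π²EI / L_e² = π² × 16000×10³ × 73.52 / 227.0² = 2.253×10^5 lb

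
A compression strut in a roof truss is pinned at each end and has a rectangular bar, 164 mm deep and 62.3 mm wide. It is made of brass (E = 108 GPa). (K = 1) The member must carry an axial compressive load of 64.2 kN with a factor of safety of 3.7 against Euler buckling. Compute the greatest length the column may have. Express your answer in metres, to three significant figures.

L_max ≈ 3.85 m

Buckling occurs about the weak axis: I_min = h·b³/12 with b = 62.3 mm (the shorter side).
I_min = 164×62.3³/12 = 3.305×10^6 mm⁴
I = 3.305×10^-6 m⁴
Required critical load P_cr = n·P = 3.7 × 64.2 = 237.5 kN = 2.375×10^5 N
From P_cr = π²EI/(K·L)²:  L = (1/K)·√(π²EI/P_cr) = (1/1)·√(π²×1.08×10^11×3.305×10^-6/2.375×10^5)
L = 3.85 m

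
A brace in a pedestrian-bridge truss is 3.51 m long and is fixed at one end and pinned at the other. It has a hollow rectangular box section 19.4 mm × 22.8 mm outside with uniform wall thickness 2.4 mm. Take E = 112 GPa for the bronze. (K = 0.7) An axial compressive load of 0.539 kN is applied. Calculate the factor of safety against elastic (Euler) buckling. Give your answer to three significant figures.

Inner dimensions: h_i = 22.8 − 2×2.4 = 18.00 mm, b_i = 19.4 − 2×2.4 = 14.60 mm
Weak-axis I_min = (h_o·b_o³ − h_i·b_i³)/12 with b_o = 19.4, b_i = 14.60 mm (shorter outer/inner sides).
I_min = (22.8×19.4³ − 18.00×14.60³)/12 = 9.204×10^3 mm⁴
I = 9.204×10^3 mm⁴ = 9.204×10^-9 m⁴
Effective length L_e = K·L = 0.7 × 3.51 = 2.457 m
P_cr = π²EI / L_e² = π² × 112×10⁹ × 9.204×10^-9 / 2.457² = 1.685×10^3 N
Factor of safety n = P_cr / P = 1.6854 / 0.539 = 3.13

n ≈ 3.13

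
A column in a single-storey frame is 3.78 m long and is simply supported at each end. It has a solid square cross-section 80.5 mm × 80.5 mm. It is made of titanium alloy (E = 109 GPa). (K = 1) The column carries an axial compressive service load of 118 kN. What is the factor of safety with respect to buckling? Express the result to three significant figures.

I = a⁴/12 = 80.5⁴/12 = 3.499×10^6 mm⁴
I = 3.499×10^6 mm⁴ = 3.499×10^-6 m⁴
Effective length L_e = K·L = 1 × 3.78 = 3.780 m
P_cr = π²EI / L_e² = π² × 109×10⁹ × 3.499×10^-6 / 3.780² = 2.635×10^5 N
Factor of safety n = P_cr / P = 263.48 / 118 = 2.23

n ≈ 2.23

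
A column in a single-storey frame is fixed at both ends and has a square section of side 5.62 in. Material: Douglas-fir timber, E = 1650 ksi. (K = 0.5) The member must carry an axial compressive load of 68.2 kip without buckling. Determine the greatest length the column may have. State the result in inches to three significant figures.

L_max ≈ 282 in

I = a⁴/12 = 5.62⁴/12 = 83.13 in⁴
At the buckling limit P_cr = P = 6.820×10^4 lb
From P_cr = π²EI/(K·L)²:  L = (1/K)·√(π²EI/P_cr) = (1/0.5)·√(π²×1.65×10^6×83.13/6.820×10^4)
L = 282 in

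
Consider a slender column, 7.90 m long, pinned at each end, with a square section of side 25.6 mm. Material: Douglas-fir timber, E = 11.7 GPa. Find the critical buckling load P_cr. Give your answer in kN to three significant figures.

I = a⁴/12 = 25.6⁴/12 = 3.579×10^4 mm⁴
I = 3.579×10^4 mm⁴ = 3.579×10^-8 m⁴
Effective length L_e = K·L = 1 × 7.90 = 7.900 m
P_cr = π²EI / L_e² = π² × 11.7×10⁹ × 3.579×10^-8 / 7.900² = 66.22 N

P_cr ≈ 0.0662 kN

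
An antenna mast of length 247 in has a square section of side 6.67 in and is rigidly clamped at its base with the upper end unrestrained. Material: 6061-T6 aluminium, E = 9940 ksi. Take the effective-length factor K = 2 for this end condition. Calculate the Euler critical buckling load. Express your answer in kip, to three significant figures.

I = a⁴/12 = 6.67⁴/12 = 164.9 in⁴
Effective length L_e = K·L = 2 × 247 = 494.0 in
P_cr = π²EI / L_e² = π² × 9940×10³ × 164.9 / 494.0² = 6.631×10^4 lb

P_cr ≈ 66.3 kip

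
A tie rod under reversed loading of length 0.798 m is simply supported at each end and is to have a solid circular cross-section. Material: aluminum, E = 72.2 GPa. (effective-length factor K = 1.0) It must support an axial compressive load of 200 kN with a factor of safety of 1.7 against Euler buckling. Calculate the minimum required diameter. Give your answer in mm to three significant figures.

Required P_cr = n·P = 1.7 × 200 = 340.0 kN
L_e = K·L = 1 × 0.798 = 0.7980 m
Required I = P_cr·L_e²/(π²E) = 3.400×10^5 × 0.7980² / (π² × 7.22×10^10) = 3.038×10^-7 m⁴
I_req = 3.038×10^5 mm⁴
Solid circle: I = πd⁴/64  ⇒  d = (64I/π)^(1/4) = (64×3.038×10^5/π)^(1/4) = 49.9 mm

d ≈ 49.9 mm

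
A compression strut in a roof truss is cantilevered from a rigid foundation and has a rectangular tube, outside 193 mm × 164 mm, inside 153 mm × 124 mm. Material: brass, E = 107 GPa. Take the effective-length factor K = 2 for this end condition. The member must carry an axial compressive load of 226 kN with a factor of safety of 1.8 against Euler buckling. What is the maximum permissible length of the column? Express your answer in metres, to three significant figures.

L_max ≈ 5.50 m

Weak-axis I_min = (h_o·b_o³ − h_i·b_i³)/12 with b_o = 164, b_i = 124.0 mm (shorter outer/inner sides).
I_min = (193×164³ − 153.0×124.0³)/12 = 4.663×10^7 mm⁴
I = 4.663×10^-5 m⁴
Required critical load P_cr = n·P = 1.8 × 226 = 406.8 kN = 4.068×10^5 N
From P_cr = π²EI/(K·L)²:  L = (1/K)·√(π²EI/P_cr) = (1/2)·√(π²×1.07×10^11×4.663×10^-5/4.068×10^5)
L = 5.50 m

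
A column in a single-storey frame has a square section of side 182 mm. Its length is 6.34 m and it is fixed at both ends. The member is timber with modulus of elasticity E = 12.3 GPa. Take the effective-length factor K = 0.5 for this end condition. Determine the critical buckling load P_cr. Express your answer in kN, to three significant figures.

P_cr ≈ 1100 kN

I = a⁴/12 = 182⁴/12 = 9.143×10^7 mm⁴
I = 9.143×10^7 mm⁴ = 9.143×10^-5 m⁴
Effective length L_e = K·L = 0.5 × 6.34 = 3.170 m
P_cr = π²EI / L_e² = π² × 12.3×10⁹ × 9.143×10^-5 / 3.170² = 1.105×10^6 N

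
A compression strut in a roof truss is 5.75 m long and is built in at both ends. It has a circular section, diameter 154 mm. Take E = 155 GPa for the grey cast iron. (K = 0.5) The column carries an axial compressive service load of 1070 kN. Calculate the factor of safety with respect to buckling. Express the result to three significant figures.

I = πd⁴/64 = π×154⁴/64 = 2.761×10^7 mm⁴
I = 2.761×10^7 mm⁴ = 2.761×10^-5 m⁴
Effective length L_e = K·L = 0.5 × 5.75 = 2.875 m
P_cr = π²EI / L_e² = π² × 155×10⁹ × 2.761×10^-5 / 2.875² = 5.110×10^6 N
Factor of safety n = P_cr / P = 5109.9 / 1070 = 4.78

n ≈ 4.78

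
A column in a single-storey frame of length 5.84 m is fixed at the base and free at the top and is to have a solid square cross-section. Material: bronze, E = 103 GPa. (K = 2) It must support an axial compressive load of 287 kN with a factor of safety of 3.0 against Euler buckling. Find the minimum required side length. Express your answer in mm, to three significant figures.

Required P_cr = n·P = 3.0 × 287 = 861.0 kN
L_e = K·L = 2 × 5.84 = 11.68 m
Required I = P_cr·L_e²/(π²E) = 8.610×10^5 × 11.68² / (π² × 1.03×10^11) = 1.155×10^-4 m⁴
I_req = 1.155×10^8 mm⁴
Solid square: I = a⁴/12  ⇒  a = (12I)^(1/4) = (12×1.155×10^8)^(1/4) = 193 mm

a ≈ 193 mm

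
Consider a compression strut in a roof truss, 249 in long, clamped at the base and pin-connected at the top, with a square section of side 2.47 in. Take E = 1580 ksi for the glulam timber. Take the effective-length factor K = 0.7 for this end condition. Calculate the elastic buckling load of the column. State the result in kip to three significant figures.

I = a⁴/12 = 2.47⁴/12 = 3.102 in⁴
Effective length L_e = K·L = 0.7 × 249 = 174.3 in
P_cr = π²EI / L_e² = π² × 1580×10³ × 3.102 / 174.3² = 1.592×10^3 lb

P_cr ≈ 1.59 kip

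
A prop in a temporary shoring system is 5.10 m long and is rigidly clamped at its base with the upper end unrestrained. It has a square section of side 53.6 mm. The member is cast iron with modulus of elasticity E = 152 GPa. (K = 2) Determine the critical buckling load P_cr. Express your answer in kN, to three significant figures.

I = a⁴/12 = 53.6⁴/12 = 6.878×10^5 mm⁴
I = 6.878×10^5 mm⁴ = 6.878×10^-7 m⁴
Effective length L_e = K·L = 2 × 5.10 = 10.20 m
P_cr = π²EI / L_e² = π² × 152×10⁹ × 6.878×10^-7 / 10.20² = 9.918×10^3 N

P_cr ≈ 9.92 kN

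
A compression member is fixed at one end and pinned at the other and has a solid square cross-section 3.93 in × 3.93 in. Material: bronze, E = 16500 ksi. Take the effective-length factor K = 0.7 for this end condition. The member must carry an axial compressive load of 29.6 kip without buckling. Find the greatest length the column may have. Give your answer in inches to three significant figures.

I = a⁴/12 = 3.93⁴/12 = 19.88 in⁴
At the buckling limit P_cr = P = 2.960×10^4 lb
From P_cr = π²EI/(K·L)²:  L = (1/K)·√(π²EI/P_cr) = (1/0.7)·√(π²×1.65×10^7×19.88/2.960×10^4)
L = 472 in

L_max ≈ 472 in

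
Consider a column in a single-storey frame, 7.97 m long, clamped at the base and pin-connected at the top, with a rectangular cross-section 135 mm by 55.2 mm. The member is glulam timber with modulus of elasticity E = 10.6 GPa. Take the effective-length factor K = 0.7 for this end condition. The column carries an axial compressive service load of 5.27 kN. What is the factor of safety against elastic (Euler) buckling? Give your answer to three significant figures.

n ≈ 1.21

Buckling occurs about the weak axis: I_min = h·b³/12 with b = 55.2 mm (the shorter side).
I_min = 135×55.2³/12 = 1.892×10^6 mm⁴
I = 1.892×10^6 mm⁴ = 1.892×10^-6 m⁴
Effective length L_e = K·L = 0.7 × 7.97 = 5.579 m
P_cr = π²EI / L_e² = π² × 10.6×10⁹ × 1.892×10^-6 / 5.579² = 6.360×10^3 N
Factor of safety n = P_cr / P = 6.3601 / 5.27 = 1.21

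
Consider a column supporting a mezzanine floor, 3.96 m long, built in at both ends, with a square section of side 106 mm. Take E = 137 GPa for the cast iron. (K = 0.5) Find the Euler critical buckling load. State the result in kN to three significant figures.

I = a⁴/12 = 106⁴/12 = 1.052×10^7 mm⁴
I = 1.052×10^7 mm⁴ = 1.052×10^-5 m⁴
Effective length L_e = K·L = 0.5 × 3.96 = 1.980 m
P_cr = π²EI / L_e² = π² × 137×10⁹ × 1.052×10^-5 / 1.980² = 3.629×10^6 N

P_cr ≈ 3630 kN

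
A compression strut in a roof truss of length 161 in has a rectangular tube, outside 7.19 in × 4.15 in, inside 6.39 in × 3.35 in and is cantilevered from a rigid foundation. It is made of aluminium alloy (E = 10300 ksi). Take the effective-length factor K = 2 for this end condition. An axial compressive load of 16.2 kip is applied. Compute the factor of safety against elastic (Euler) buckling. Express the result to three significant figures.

Weak-axis I_min = (h_o·b_o³ − h_i·b_i³)/12 with b_o = 4.15, b_i = 3.350 in (shorter outer/inner sides).
I_min = (7.19×4.15³ − 6.390×3.350³)/12 = 22.80 in⁴
Effective length L_e = K·L = 2 × 161 = 322.0 in
P_cr = π²EI / L_e² = π² × 10300×10³ × 22.80 / 322.0² = 2.236×10^4 lb
Factor of safety n = P_cr / P = 22.359 / 16.2 = 1.38

n ≈ 1.38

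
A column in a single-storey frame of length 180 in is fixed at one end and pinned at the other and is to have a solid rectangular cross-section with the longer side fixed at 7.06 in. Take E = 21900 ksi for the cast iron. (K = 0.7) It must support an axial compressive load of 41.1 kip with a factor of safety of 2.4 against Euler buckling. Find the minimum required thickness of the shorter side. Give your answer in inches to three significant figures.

Required P_cr = n·P = 2.4 × 41.1 = 98.64 kip
L_e = K·L = 0.7 × 180 = 126.0 in
Required I = P_cr·L_e²/(π²E) = 9.864×10^4 × 126.0² / (π² × 2.19×10^7) = 7.245 in⁴
Rectangle, weak axis: I_min = h·b³/12 with h = 7.06 in fixed  ⇒  b = (12I/h)^(1/3) = 2.31 in

b ≈ 2.31 in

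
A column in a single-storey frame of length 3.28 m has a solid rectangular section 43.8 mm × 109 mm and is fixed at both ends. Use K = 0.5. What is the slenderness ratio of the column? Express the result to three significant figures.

λ ≈ 130

For a rectangle r_min = b/√12 = 43.8/√12 = 12.64 mm
L_e = K·L = 0.5 × 3.28 m = 1.640 m = 1640.0 mm
λ = L_e / r_min = 1640.0 / 12.64 = 130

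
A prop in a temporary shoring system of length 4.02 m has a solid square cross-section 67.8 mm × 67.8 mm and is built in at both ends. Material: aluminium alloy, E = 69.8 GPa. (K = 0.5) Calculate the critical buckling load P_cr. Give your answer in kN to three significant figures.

P_cr ≈ 300 kN

I = a⁴/12 = 67.8⁴/12 = 1.761×10^6 mm⁴
I = 1.761×10^6 mm⁴ = 1.761×10^-6 m⁴
Effective length L_e = K·L = 0.5 × 4.02 = 2.010 m
P_cr = π²EI / L_e² = π² × 69.8×10⁹ × 1.761×10^-6 / 2.010² = 3.003×10^5 N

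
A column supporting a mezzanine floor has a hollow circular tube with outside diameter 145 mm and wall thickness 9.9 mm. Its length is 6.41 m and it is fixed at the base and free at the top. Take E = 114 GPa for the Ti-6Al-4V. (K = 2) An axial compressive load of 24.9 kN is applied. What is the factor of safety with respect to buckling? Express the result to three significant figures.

Inner diameter d_i = 145 − 2×9.9 = 125.2 mm
I = π(d_o⁴ − d_i⁴)/64 = π(145⁴ − 125.2⁴)/64 = 9.638×10^6 mm⁴
I = 9.638×10^6 mm⁴ = 9.638×10^-6 m⁴
Effective length L_e = K·L = 2 × 6.41 = 12.82 m
P_cr = π²EI / L_e² = π² × 114×10⁹ × 9.638×10^-6 / 12.82² = 6.598×10^4 N
Factor of safety n = P_cr / P = 65.980 / 24.9 = 2.65

n ≈ 2.65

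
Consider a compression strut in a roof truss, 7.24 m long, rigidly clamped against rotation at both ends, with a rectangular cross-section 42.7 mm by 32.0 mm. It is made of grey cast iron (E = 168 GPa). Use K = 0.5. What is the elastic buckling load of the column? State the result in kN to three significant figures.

Buckling occurs about the weak axis: I_min = h·b³/12 with b = 32.0 mm (the shorter side).
I_min = 42.7×32.0³/12 = 1.166×10^5 mm⁴
I = 1.166×10^5 mm⁴ = 1.166×10^-7 m⁴
Effective length L_e = K·L = 0.5 × 7.24 = 3.620 m
P_cr = π²EI / L_e² = π² × 168×10⁹ × 1.166×10^-7 / 3.620² = 1.475×10^4 N

P_cr ≈ 14.8 kN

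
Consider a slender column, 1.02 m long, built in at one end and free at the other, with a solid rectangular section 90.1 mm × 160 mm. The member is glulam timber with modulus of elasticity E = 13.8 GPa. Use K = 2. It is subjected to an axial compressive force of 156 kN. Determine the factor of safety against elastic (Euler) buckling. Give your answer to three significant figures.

Buckling occurs about the weak axis: I_min = h·b³/12 with b = 90.1 mm (the shorter side).
I_min = 160×90.1³/12 = 9.752×10^6 mm⁴
I = 9.752×10^6 mm⁴ = 9.752×10^-6 m⁴
Effective length L_e = K·L = 2 × 1.02 = 2.040 m
P_cr = π²EI / L_e² = π² × 13.8×10⁹ × 9.752×10^-6 / 2.040² = 3.192×10^5 N
Factor of safety n = P_cr / P = 319.18 / 156 = 2.05

n ≈ 2.05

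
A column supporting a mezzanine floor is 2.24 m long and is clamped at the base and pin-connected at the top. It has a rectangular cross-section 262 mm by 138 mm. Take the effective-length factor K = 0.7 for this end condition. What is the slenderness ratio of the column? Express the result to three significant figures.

For a rectangle r_min = b/√12 = 138/√12 = 39.84 mm
L_e = K·L = 0.7 × 2.24 m = 1.568 m = 1568.0 mm
λ = L_e / r_min = 1568.0 / 39.84 = 39.4

λ ≈ 39.4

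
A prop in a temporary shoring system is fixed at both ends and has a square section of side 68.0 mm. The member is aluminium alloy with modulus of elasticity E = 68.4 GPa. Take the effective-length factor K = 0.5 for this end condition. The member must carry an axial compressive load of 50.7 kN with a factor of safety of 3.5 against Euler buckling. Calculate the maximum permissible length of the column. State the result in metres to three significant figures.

L_max ≈ 5.21 m

I = a⁴/12 = 68.0⁴/12 = 1.782×10^6 mm⁴
I = 1.782×10^-6 m⁴
Required critical load P_cr = n·P = 3.5 × 50.7 = 177.5 kN = 1.774×10^5 N
From P_cr = π²EI/(K·L)²:  L = (1/K)·√(π²EI/P_cr) = (1/0.5)·√(π²×6.84×10^10×1.782×10^-6/1.774×10^5)
L = 5.21 m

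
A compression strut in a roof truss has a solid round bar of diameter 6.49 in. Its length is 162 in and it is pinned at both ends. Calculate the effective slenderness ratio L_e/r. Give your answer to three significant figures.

λ ≈ 99.8

For a solid circle r = d/4 = 6.49/4 = 1.622 in
L_e = K·L = 1 × 162 = 162.0 in
λ = L_e / r_min = 162.00 / 1.622 = 99.8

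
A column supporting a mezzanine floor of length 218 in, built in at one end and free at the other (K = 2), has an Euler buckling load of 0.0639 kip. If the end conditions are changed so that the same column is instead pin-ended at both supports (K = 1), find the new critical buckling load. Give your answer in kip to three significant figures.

P_cr ∝ 1/K², so P_cr,new = P_cr,old × (K_old/K_new)² = 0.0639 × (2/1)²
= 0.0639 × 4.000 = 0.256 kip

P_cr ≈ 0.256 kip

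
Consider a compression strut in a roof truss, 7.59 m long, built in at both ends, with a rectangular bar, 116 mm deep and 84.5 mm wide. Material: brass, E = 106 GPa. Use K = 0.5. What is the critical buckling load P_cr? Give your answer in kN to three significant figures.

Buckling occurs about the weak axis: I_min = h·b³/12 with b = 84.5 mm (the shorter side).
I_min = 116×84.5³/12 = 5.832×10^6 mm⁴
I = 5.832×10^6 mm⁴ = 5.832×10^-6 m⁴
Effective length L_e = K·L = 0.5 × 7.59 = 3.795 m
P_cr = π²EI / L_e² = π² × 106×10⁹ × 5.832×10^-6 / 3.795² = 4.237×10^5 N

P_cr ≈ 424 kN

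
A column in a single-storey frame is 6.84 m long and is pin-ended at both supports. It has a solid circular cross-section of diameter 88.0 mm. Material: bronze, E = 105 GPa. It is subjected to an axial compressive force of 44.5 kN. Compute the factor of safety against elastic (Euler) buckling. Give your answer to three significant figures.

I = πd⁴/64 = π×88.0⁴/64 = 2.944×10^6 mm⁴
I = 2.944×10^6 mm⁴ = 2.944×10^-6 m⁴
Effective length L_e = K·L = 1 × 6.84 = 6.840 m
P_cr = π²EI / L_e² = π² × 105×10⁹ × 2.944×10^-6 / 6.840² = 6.520×10^4 N
Factor of safety n = P_cr / P = 65.204 / 44.5 = 1.47

n ≈ 1.47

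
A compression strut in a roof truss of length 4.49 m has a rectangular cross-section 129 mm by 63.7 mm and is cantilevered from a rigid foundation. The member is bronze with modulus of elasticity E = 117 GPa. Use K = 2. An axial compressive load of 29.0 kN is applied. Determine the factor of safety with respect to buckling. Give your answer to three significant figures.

n ≈ 1.37

Buckling occurs about the weak axis: I_min = h·b³/12 with b = 63.7 mm (the shorter side).
I_min = 129×63.7³/12 = 2.779×10^6 mm⁴
I = 2.779×10^6 mm⁴ = 2.779×10^-6 m⁴
Effective length L_e = K·L = 2 × 4.49 = 8.980 m
P_cr = π²EI / L_e² = π² × 117×10⁹ × 2.779×10^-6 / 8.980² = 3.979×10^4 N
Factor of safety n = P_cr / P = 39.789 / 29.0 = 1.37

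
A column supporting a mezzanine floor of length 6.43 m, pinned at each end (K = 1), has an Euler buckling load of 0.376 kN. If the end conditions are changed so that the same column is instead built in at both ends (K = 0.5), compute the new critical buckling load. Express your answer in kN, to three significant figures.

P_cr ≈ 1.50 kN

P_cr ∝ 1/K², so P_cr,new = P_cr,old × (K_old/K_new)² = 0.376 × (1/0.5)²
= 0.376 × 4.000 = 1.50 kN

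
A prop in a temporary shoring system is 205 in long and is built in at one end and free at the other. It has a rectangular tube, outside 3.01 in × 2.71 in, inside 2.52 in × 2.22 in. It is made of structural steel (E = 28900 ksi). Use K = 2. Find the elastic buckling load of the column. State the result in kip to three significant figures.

P_cr ≈ 4.57 kip

Weak-axis I_min = (h_o·b_o³ − h_i·b_i³)/12 with b_o = 2.71, b_i = 2.220 in (shorter outer/inner sides).
I_min = (3.01×2.71³ − 2.520×2.220³)/12 = 2.695 in⁴
Effective length L_e = K·L = 2 × 205 = 410.0 in
P_cr = π²EI / L_e² = π² × 28900×10³ × 2.695 / 410.0² = 4.572×10^3 lb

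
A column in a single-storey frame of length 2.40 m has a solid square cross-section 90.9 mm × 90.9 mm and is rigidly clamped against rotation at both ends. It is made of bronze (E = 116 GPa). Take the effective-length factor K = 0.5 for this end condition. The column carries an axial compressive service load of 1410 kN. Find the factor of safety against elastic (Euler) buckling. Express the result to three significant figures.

n ≈ 3.21

I = a⁴/12 = 90.9⁴/12 = 5.690×10^6 mm⁴
I = 5.690×10^6 mm⁴ = 5.690×10^-6 m⁴
Effective length L_e = K·L = 0.5 × 2.40 = 1.200 m
P_cr = π²EI / L_e² = π² × 116×10⁹ × 5.690×10^-6 / 1.200² = 4.523×10^6 N
Factor of safety n = P_cr / P = 4523.4 / 1410 = 3.21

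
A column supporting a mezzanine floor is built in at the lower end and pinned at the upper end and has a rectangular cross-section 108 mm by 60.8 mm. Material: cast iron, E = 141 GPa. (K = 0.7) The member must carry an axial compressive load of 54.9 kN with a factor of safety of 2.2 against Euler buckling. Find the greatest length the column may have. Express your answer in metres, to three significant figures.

Buckling occurs about the weak axis: I_min = h·b³/12 with b = 60.8 mm (the shorter side).
I_min = 108×60.8³/12 = 2.023×10^6 mm⁴
I = 2.023×10^-6 m⁴
Required critical load P_cr = n·P = 2.2 × 54.9 = 120.8 kN = 1.208×10^5 N
From P_cr = π²EI/(K·L)²:  L = (1/K)·√(π²EI/P_cr) = (1/0.7)·√(π²×1.41×10^11×2.023×10^-6/1.208×10^5)
L = 6.90 m

L_max ≈ 6.90 m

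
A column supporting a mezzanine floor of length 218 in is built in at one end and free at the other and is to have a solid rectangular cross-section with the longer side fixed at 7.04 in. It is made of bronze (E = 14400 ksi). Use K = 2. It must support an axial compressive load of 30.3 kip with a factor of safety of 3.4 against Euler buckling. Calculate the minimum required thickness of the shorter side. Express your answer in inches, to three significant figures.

b ≈ 6.17 in

Required P_cr = n·P = 3.4 × 30.3 = 103.0 kip
L_e = K·L = 2 × 218 = 436.0 in
Required I = P_cr·L_e²/(π²E) = 1.030×10^5 × 436.0² / (π² × 1.44×10^7) = 137.8 in⁴
Rectangle, weak axis: I_min = h·b³/12 with h = 7.04 in fixed  ⇒  b = (12I/h)^(1/3) = 6.17 in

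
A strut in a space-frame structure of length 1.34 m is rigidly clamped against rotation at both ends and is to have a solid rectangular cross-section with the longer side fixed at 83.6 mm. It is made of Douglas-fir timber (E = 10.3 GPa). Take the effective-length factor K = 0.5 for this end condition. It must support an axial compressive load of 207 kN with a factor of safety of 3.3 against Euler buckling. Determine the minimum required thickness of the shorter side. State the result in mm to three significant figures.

b ≈ 75.7 mm

Required P_cr = n·P = 3.3 × 207 = 683.1 kN
L_e = K·L = 0.5 × 1.34 = 0.6700 m
Required I = P_cr·L_e²/(π²E) = 6.831×10^5 × 0.6700² / (π² × 1.03×10^10) = 3.016×10^-6 m⁴
I_req = 3.016×10^6 mm⁴
Rectangle, weak axis: I_min = h·b³/12 with h = 83.6 mm fixed  ⇒  b = (12I/h)^(1/3) = 75.7 mm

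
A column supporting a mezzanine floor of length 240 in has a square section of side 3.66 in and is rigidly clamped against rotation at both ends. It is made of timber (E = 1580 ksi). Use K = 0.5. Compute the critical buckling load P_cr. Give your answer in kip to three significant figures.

P_cr ≈ 16.2 kip

I = a⁴/12 = 3.66⁴/12 = 14.95 in⁴
Effective length L_e = K·L = 0.5 × 240 = 120.0 in
P_cr = π²EI / L_e² = π² × 1580×10³ × 14.95 / 120.0² = 1.619×10^4 lb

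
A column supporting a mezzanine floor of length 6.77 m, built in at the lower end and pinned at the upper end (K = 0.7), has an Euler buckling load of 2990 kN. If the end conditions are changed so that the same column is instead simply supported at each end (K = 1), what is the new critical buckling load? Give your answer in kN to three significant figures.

P_cr ≈ 1470 kN

P_cr ∝ 1/K², so P_cr,new = P_cr,old × (K_old/K_new)² = 2990 × (0.7/1)²
= 2990 × 0.4900 = 1470 kN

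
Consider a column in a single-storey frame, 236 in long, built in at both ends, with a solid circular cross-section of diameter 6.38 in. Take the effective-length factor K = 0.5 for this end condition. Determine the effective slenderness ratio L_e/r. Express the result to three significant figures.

For a solid circle r = d/4 = 6.38/4 = 1.595 in
L_e = K·L = 0.5 × 236 = 118.0 in
λ = L_e / r_min = 118.00 / 1.595 = 74.0

λ ≈ 74.0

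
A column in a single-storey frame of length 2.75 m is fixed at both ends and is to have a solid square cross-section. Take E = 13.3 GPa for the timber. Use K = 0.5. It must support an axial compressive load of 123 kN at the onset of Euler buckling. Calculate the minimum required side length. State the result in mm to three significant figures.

L_e = K·L = 0.5 × 2.75 = 1.375 m
Required I = P_cr·L_e²/(π²E) = 1.230×10^5 × 1.375² / (π² × 1.33×10^10) = 1.772×10^-6 m⁴
I_req = 1.772×10^6 mm⁴
Solid square: I = a⁴/12  ⇒  a = (12I)^(1/4) = (12×1.772×10^6)^(1/4) = 67.9 mm

a ≈ 67.9 mm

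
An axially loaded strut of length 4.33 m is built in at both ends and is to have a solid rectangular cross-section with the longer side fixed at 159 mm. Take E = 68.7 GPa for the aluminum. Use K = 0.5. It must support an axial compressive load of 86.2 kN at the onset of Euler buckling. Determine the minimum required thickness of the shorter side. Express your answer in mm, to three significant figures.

L_e = K·L = 0.5 × 4.33 = 2.165 m
Required I = P_cr·L_e²/(π²E) = 8.620×10^4 × 2.165² / (π² × 6.87×10^10) = 5.959×10^-7 m⁴
I_req = 5.959×10^5 mm⁴
Rectangle, weak axis: I_min = h·b³/12 with h = 159 mm fixed  ⇒  b = (12I/h)^(1/3) = 35.6 mm

b ≈ 35.6 mm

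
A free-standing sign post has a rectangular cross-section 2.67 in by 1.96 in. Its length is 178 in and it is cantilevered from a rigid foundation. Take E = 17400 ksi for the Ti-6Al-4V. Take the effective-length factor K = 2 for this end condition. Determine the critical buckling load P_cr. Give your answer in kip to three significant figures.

Buckling occurs about the weak axis: I_min = h·b³/12 with b = 1.96 in (the shorter side).
I_min = 2.67×1.96³/12 = 1.675 in⁴
Effective length L_e = K·L = 2 × 178 = 356.0 in
P_cr = π²EI / L_e² = π² × 17400×10³ × 1.675 / 356.0² = 2.270×10^3 lb

P_cr ≈ 2.27 kip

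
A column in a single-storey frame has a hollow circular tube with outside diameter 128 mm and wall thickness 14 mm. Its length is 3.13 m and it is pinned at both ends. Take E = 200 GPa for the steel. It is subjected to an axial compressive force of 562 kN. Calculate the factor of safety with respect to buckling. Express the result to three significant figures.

Inner diameter d_i = 128 − 2×14 = 100.0 mm
I = π(d_o⁴ − d_i⁴)/64 = π(128⁴ − 100.0⁴)/64 = 8.268×10^6 mm⁴
I = 8.268×10^6 mm⁴ = 8.268×10^-6 m⁴
Effective length L_e = K·L = 1 × 3.13 = 3.130 m
P_cr = π²EI / L_e² = π² × 200×10⁹ × 8.268×10^-6 / 3.130² = 1.666×10^6 N
Factor of safety n = P_cr / P = 1665.9 / 562 = 2.96

n ≈ 2.96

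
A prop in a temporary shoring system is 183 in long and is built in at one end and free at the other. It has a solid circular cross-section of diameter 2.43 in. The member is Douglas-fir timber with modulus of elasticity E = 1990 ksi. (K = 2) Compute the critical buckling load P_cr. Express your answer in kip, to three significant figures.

I = πd⁴/64 = π×2.43⁴/64 = 1.712 in⁴
Effective length L_e = K·L = 2 × 183 = 366.0 in
P_cr = π²EI / L_e² = π² × 1990×10³ × 1.712 / 366.0² = 250.9 lb

P_cr ≈ 0.251 kip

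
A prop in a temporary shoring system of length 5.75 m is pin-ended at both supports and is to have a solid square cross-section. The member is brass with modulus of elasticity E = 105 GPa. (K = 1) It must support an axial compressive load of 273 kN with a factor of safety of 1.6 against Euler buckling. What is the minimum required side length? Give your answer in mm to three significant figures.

Required P_cr = n·P = 1.6 × 273 = 436.8 kN
L_e = K·L = 1 × 5.75 = 5.750 m
Required I = P_cr·L_e²/(π²E) = 4.368×10^5 × 5.750² / (π² × 1.05×10^11) = 1.394×10^-5 m⁴
I_req = 1.394×10^7 mm⁴
Solid square: I = a⁴/12  ⇒  a = (12I)^(1/4) = (12×1.394×10^7)^(1/4) = 114 mm

a ≈ 114 mm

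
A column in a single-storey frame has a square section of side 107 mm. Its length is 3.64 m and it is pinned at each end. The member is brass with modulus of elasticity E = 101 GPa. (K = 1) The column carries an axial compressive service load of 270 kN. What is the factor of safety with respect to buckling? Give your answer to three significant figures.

I = a⁴/12 = 107⁴/12 = 1.092×10^7 mm⁴
I = 1.092×10^7 mm⁴ = 1.092×10^-5 m⁴
Effective length L_e = K·L = 1 × 3.64 = 3.640 m
P_cr = π²EI / L_e² = π² × 101×10⁹ × 1.092×10^-5 / 3.640² = 8.218×10^5 N
Factor of safety n = P_cr / P = 821.81 / 270 = 3.04

n ≈ 3.04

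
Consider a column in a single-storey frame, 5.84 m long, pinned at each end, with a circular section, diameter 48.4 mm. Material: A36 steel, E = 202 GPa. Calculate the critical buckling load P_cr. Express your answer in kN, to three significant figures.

I = πd⁴/64 = π×48.4⁴/64 = 2.694×10^5 mm⁴
I = 2.694×10^5 mm⁴ = 2.694×10^-7 m⁴
Effective length L_e = K·L = 1 × 5.84 = 5.840 m
P_cr = π²EI / L_e² = π² × 202×10⁹ × 2.694×10^-7 / 5.840² = 1.575×10^4 N

P_cr ≈ 15.7 kN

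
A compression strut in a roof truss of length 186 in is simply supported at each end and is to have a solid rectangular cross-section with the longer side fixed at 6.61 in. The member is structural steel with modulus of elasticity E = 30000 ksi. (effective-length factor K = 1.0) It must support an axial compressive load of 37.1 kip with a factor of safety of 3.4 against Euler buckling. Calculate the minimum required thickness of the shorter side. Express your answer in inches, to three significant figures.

b ≈ 2.99 in

Required P_cr = n·P = 3.4 × 37.1 = 126.1 kip
L_e = K·L = 1 × 186 = 186.0 in
Required I = P_cr·L_e²/(π²E) = 1.261×10^5 × 186.0² / (π² × 3.00×10^7) = 14.74 in⁴
Rectangle, weak axis: I_min = h·b³/12 with h = 6.61 in fixed  ⇒  b = (12I/h)^(1/3) = 2.99 in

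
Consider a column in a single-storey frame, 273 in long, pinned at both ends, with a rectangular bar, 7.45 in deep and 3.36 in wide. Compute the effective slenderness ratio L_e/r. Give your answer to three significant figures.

For a rectangle r_min = b/√12 = 3.36/√12 = 0.9699 in
L_e = K·L = 1 × 273 = 273.0 in
λ = L_e / r_min = 273.00 / 0.9699 = 281

λ ≈ 281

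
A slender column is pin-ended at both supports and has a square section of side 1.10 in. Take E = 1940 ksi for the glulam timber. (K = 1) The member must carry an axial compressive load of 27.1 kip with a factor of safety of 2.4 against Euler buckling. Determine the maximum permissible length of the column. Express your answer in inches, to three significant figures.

I = a⁴/12 = 1.10⁴/12 = 0.1220 in⁴
Required critical load P_cr = n·P = 2.4 × 27.1 = 65.04 kip = 6.504×10^4 lb
From P_cr = π²EI/(K·L)²:  L = (1/K)·√(π²EI/P_cr) = (1/1)·√(π²×1.94×10^6×0.1220/6.504×10^4)
L = 5.99 in

L_max ≈ 5.99 in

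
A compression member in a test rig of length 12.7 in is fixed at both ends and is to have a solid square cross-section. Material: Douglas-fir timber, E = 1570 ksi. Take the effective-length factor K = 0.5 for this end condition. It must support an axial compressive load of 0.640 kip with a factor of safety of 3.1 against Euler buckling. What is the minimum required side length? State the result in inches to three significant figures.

a ≈ 0.499 in

Required P_cr = n·P = 3.1 × 0.640 = 1.984 kip
L_e = K·L = 0.5 × 12.7 = 6.350 in
Required I = P_cr·L_e²/(π²E) = 1.984×10^3 × 6.350² / (π² × 1.57×10^6) = 5.163×10^-3 in⁴
Solid square: I = a⁴/12  ⇒  a = (12I)^(1/4) = (12×5.163×10^-3)^(1/4) = 0.499 in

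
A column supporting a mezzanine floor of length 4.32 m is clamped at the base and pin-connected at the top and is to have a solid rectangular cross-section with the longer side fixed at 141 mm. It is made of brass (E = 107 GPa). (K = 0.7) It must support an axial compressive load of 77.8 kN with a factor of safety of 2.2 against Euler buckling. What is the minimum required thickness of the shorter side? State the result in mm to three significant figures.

Required P_cr = n·P = 2.2 × 77.8 = 171.2 kN
L_e = K·L = 0.7 × 4.32 = 3.024 m
Required I = P_cr·L_e²/(π²E) = 1.712×10^5 × 3.024² / (π² × 1.07×10^11) = 1.482×10^-6 m⁴
I_req = 1.482×10^6 mm⁴
Rectangle, weak axis: I_min = h·b³/12 with h = 141 mm fixed  ⇒  b = (12I/h)^(1/3) = 50.2 mm

b ≈ 50.2 mm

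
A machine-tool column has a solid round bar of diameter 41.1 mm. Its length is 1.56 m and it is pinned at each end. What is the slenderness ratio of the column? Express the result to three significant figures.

I = πd⁴/64 = π×41.1⁴/64 = 1.401×10^5 mm⁴
A = 1.327×10^3 mm²;  r_min = √(I/A) = √(1.401×10^5/1.327×10^3) = 10.28 mm
L_e = K·L = 1 × 1.56 m = 1.560 m = 1560.0 mm
λ = L_e / r_min = 1560.0 / 10.28 = 152

λ ≈ 152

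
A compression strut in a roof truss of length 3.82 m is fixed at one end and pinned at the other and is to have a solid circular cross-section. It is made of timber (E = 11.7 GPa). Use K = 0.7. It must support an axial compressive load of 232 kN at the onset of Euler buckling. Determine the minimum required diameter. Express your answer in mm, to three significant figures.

d ≈ 131 mm

L_e = K·L = 0.7 × 3.82 = 2.674 m
Required I = P_cr·L_e²/(π²E) = 2.320×10^5 × 2.674² / (π² × 1.17×10^10) = 1.437×10^-5 m⁴
I_req = 1.437×10^7 mm⁴
Solid circle: I = πd⁴/64  ⇒  d = (64I/π)^(1/4) = (64×1.437×10^7/π)^(1/4) = 131 mm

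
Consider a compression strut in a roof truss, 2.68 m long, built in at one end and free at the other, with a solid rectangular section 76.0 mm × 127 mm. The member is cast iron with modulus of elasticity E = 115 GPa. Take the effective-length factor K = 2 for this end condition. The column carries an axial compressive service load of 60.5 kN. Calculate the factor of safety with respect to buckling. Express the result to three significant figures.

n ≈ 3.03

Buckling occurs about the weak axis: I_min = h·b³/12 with b = 76.0 mm (the shorter side).
I_min = 127×76.0³/12 = 4.646×10^6 mm⁴
I = 4.646×10^6 mm⁴ = 4.646×10^-6 m⁴
Effective length L_e = K·L = 2 × 2.68 = 5.360 m
P_cr = π²EI / L_e² = π² × 115×10⁹ × 4.646×10^-6 / 5.360² = 1.835×10^5 N
Factor of safety n = P_cr / P = 183.54 / 60.5 = 3.03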